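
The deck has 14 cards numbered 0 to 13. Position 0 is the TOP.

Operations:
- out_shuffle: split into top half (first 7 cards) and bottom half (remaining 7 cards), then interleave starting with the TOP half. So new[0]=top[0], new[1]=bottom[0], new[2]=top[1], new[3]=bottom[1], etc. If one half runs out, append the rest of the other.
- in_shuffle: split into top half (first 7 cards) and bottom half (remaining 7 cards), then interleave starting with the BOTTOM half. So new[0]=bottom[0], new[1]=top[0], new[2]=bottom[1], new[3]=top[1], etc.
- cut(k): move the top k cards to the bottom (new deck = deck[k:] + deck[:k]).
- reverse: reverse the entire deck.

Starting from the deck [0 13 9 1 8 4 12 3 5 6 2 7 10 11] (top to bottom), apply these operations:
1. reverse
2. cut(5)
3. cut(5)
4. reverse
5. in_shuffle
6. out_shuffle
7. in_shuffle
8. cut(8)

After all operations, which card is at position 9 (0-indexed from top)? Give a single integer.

After op 1 (reverse): [11 10 7 2 6 5 3 12 4 8 1 9 13 0]
After op 2 (cut(5)): [5 3 12 4 8 1 9 13 0 11 10 7 2 6]
After op 3 (cut(5)): [1 9 13 0 11 10 7 2 6 5 3 12 4 8]
After op 4 (reverse): [8 4 12 3 5 6 2 7 10 11 0 13 9 1]
After op 5 (in_shuffle): [7 8 10 4 11 12 0 3 13 5 9 6 1 2]
After op 6 (out_shuffle): [7 3 8 13 10 5 4 9 11 6 12 1 0 2]
After op 7 (in_shuffle): [9 7 11 3 6 8 12 13 1 10 0 5 2 4]
After op 8 (cut(8)): [1 10 0 5 2 4 9 7 11 3 6 8 12 13]
Position 9: card 3.

Answer: 3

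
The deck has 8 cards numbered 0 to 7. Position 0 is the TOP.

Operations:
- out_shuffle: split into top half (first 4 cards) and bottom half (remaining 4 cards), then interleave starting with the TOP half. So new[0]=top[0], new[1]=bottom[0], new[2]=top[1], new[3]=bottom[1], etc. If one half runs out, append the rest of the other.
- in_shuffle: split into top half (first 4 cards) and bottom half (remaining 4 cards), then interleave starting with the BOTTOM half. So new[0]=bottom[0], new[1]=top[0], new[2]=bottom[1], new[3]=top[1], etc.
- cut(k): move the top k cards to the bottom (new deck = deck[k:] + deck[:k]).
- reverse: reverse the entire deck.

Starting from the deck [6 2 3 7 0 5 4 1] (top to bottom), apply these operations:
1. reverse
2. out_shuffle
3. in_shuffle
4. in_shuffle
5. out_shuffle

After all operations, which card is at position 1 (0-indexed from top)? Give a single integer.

After op 1 (reverse): [1 4 5 0 7 3 2 6]
After op 2 (out_shuffle): [1 7 4 3 5 2 0 6]
After op 3 (in_shuffle): [5 1 2 7 0 4 6 3]
After op 4 (in_shuffle): [0 5 4 1 6 2 3 7]
After op 5 (out_shuffle): [0 6 5 2 4 3 1 7]
Position 1: card 6.

Answer: 6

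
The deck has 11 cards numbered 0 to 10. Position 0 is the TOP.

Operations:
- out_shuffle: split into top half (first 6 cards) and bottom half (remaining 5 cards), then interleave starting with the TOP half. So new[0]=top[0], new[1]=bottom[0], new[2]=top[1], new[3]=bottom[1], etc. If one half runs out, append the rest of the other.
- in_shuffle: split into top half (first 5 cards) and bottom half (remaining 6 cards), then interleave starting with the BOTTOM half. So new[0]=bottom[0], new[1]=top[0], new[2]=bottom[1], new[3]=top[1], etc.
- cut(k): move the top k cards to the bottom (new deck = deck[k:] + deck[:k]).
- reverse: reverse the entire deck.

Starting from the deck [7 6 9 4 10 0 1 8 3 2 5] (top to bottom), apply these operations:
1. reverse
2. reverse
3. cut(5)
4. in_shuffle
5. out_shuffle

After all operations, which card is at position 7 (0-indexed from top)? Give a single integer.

Answer: 2

Derivation:
After op 1 (reverse): [5 2 3 8 1 0 10 4 9 6 7]
After op 2 (reverse): [7 6 9 4 10 0 1 8 3 2 5]
After op 3 (cut(5)): [0 1 8 3 2 5 7 6 9 4 10]
After op 4 (in_shuffle): [5 0 7 1 6 8 9 3 4 2 10]
After op 5 (out_shuffle): [5 9 0 3 7 4 1 2 6 10 8]
Position 7: card 2.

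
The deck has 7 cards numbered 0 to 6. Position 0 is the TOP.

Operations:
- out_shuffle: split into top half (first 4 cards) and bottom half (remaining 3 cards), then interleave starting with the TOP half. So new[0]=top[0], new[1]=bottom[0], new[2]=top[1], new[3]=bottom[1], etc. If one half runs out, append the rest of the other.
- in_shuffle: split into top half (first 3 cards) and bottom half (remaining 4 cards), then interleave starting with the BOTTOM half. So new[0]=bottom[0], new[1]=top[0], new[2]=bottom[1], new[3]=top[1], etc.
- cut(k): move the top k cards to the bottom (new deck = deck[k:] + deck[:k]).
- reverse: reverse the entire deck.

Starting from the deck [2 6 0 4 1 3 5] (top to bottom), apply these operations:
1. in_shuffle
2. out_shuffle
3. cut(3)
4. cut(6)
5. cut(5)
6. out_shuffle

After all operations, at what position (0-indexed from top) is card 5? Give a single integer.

Answer: 3

Derivation:
After op 1 (in_shuffle): [4 2 1 6 3 0 5]
After op 2 (out_shuffle): [4 3 2 0 1 5 6]
After op 3 (cut(3)): [0 1 5 6 4 3 2]
After op 4 (cut(6)): [2 0 1 5 6 4 3]
After op 5 (cut(5)): [4 3 2 0 1 5 6]
After op 6 (out_shuffle): [4 1 3 5 2 6 0]
Card 5 is at position 3.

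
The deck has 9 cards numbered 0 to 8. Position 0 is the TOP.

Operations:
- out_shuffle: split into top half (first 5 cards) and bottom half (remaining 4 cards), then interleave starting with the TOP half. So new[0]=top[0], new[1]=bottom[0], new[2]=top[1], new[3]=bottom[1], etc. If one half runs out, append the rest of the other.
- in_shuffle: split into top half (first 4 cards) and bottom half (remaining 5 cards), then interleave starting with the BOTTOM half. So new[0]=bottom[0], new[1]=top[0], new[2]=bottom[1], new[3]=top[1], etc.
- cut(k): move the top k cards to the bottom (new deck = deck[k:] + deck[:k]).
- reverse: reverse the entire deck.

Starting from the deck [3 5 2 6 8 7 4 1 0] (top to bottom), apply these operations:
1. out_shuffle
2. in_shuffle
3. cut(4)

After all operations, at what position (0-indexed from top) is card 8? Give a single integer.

After op 1 (out_shuffle): [3 7 5 4 2 1 6 0 8]
After op 2 (in_shuffle): [2 3 1 7 6 5 0 4 8]
After op 3 (cut(4)): [6 5 0 4 8 2 3 1 7]
Card 8 is at position 4.

Answer: 4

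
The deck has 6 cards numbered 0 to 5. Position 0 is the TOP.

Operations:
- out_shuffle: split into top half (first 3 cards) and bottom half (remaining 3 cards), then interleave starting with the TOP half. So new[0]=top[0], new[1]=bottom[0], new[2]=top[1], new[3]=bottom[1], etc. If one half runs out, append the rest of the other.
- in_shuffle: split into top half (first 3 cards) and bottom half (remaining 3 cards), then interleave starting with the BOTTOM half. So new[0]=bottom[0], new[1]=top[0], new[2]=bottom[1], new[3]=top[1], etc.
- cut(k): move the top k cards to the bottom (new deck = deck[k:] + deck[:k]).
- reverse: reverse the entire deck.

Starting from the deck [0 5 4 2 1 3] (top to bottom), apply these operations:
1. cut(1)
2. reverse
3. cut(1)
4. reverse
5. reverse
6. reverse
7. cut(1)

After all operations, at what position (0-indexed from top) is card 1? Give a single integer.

Answer: 3

Derivation:
After op 1 (cut(1)): [5 4 2 1 3 0]
After op 2 (reverse): [0 3 1 2 4 5]
After op 3 (cut(1)): [3 1 2 4 5 0]
After op 4 (reverse): [0 5 4 2 1 3]
After op 5 (reverse): [3 1 2 4 5 0]
After op 6 (reverse): [0 5 4 2 1 3]
After op 7 (cut(1)): [5 4 2 1 3 0]
Card 1 is at position 3.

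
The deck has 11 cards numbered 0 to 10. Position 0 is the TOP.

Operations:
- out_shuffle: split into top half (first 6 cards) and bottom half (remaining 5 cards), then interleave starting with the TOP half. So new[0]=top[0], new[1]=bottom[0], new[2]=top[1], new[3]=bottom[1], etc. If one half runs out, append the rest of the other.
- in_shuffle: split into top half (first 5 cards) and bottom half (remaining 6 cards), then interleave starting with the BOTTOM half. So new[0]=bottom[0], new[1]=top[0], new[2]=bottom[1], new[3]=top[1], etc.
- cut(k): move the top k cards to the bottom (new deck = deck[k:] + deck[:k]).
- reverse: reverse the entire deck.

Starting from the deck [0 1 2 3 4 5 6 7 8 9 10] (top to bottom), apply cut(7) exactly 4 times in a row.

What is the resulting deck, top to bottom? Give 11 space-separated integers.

Answer: 6 7 8 9 10 0 1 2 3 4 5

Derivation:
After op 1 (cut(7)): [7 8 9 10 0 1 2 3 4 5 6]
After op 2 (cut(7)): [3 4 5 6 7 8 9 10 0 1 2]
After op 3 (cut(7)): [10 0 1 2 3 4 5 6 7 8 9]
After op 4 (cut(7)): [6 7 8 9 10 0 1 2 3 4 5]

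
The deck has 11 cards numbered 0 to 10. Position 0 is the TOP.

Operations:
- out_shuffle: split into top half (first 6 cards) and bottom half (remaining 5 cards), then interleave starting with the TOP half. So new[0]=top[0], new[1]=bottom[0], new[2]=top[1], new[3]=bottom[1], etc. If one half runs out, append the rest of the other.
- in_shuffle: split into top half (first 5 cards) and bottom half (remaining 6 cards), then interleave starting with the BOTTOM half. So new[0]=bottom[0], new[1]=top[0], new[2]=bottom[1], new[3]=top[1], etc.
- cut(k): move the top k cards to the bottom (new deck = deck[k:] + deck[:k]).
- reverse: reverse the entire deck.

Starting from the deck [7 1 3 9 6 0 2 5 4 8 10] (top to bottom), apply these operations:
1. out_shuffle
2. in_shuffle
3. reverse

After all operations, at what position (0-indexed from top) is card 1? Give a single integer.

After op 1 (out_shuffle): [7 2 1 5 3 4 9 8 6 10 0]
After op 2 (in_shuffle): [4 7 9 2 8 1 6 5 10 3 0]
After op 3 (reverse): [0 3 10 5 6 1 8 2 9 7 4]
Card 1 is at position 5.

Answer: 5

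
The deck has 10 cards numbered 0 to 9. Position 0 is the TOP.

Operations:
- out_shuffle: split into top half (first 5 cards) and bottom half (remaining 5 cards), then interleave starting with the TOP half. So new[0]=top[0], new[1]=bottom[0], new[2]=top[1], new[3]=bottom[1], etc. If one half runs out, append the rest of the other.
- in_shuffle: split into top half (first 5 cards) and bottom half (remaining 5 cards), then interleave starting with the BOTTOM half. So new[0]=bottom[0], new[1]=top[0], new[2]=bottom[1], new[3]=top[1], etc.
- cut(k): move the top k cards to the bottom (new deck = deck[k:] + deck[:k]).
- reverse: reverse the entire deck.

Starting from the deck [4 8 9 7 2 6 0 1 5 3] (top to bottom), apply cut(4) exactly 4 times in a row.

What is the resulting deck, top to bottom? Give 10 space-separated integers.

Answer: 0 1 5 3 4 8 9 7 2 6

Derivation:
After op 1 (cut(4)): [2 6 0 1 5 3 4 8 9 7]
After op 2 (cut(4)): [5 3 4 8 9 7 2 6 0 1]
After op 3 (cut(4)): [9 7 2 6 0 1 5 3 4 8]
After op 4 (cut(4)): [0 1 5 3 4 8 9 7 2 6]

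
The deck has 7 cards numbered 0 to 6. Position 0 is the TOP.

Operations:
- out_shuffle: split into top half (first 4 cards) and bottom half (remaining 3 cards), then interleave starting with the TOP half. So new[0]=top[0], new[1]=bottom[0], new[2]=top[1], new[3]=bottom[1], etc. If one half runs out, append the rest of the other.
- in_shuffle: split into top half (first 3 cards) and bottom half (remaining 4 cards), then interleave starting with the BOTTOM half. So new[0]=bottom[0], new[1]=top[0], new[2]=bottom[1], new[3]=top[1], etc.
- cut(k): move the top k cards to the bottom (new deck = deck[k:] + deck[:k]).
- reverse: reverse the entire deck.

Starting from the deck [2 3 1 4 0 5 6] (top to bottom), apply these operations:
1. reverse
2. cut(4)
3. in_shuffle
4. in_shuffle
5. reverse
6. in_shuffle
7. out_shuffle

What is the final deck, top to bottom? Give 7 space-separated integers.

Answer: 1 6 4 2 0 3 5

Derivation:
After op 1 (reverse): [6 5 0 4 1 3 2]
After op 2 (cut(4)): [1 3 2 6 5 0 4]
After op 3 (in_shuffle): [6 1 5 3 0 2 4]
After op 4 (in_shuffle): [3 6 0 1 2 5 4]
After op 5 (reverse): [4 5 2 1 0 6 3]
After op 6 (in_shuffle): [1 4 0 5 6 2 3]
After op 7 (out_shuffle): [1 6 4 2 0 3 5]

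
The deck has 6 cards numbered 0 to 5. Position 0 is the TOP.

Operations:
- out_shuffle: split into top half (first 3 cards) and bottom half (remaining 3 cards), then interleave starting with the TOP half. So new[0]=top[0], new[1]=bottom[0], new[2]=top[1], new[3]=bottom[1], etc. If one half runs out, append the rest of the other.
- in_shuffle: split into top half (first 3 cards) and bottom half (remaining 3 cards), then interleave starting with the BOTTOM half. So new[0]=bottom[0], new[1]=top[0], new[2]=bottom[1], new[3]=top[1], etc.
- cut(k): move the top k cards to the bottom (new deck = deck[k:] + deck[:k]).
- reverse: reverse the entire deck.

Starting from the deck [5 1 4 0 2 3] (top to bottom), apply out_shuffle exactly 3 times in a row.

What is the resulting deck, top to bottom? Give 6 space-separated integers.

Answer: 5 4 2 1 0 3

Derivation:
After op 1 (out_shuffle): [5 0 1 2 4 3]
After op 2 (out_shuffle): [5 2 0 4 1 3]
After op 3 (out_shuffle): [5 4 2 1 0 3]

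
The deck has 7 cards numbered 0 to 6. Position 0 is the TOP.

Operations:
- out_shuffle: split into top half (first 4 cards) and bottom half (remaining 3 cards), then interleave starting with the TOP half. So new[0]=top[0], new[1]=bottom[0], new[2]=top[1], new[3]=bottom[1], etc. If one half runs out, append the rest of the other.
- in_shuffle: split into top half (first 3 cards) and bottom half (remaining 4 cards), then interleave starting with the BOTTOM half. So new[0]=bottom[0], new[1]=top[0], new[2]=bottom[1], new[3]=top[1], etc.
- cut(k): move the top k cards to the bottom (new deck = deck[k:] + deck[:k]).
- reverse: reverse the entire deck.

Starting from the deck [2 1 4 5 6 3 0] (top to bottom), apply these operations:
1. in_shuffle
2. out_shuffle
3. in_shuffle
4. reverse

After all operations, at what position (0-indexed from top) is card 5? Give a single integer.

Answer: 5

Derivation:
After op 1 (in_shuffle): [5 2 6 1 3 4 0]
After op 2 (out_shuffle): [5 3 2 4 6 0 1]
After op 3 (in_shuffle): [4 5 6 3 0 2 1]
After op 4 (reverse): [1 2 0 3 6 5 4]
Card 5 is at position 5.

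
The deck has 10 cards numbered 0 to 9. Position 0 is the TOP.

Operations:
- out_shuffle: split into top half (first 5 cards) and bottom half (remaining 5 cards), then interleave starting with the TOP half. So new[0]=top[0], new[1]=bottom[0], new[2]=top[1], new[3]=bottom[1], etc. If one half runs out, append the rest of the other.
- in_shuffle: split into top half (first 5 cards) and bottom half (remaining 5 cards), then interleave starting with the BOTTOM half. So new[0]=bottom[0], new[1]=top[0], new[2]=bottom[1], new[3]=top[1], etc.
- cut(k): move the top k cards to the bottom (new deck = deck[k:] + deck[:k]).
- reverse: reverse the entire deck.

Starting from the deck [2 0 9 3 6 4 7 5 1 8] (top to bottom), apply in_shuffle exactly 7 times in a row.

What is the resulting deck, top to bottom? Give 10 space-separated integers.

Answer: 5 6 0 8 7 3 2 1 4 9

Derivation:
After op 1 (in_shuffle): [4 2 7 0 5 9 1 3 8 6]
After op 2 (in_shuffle): [9 4 1 2 3 7 8 0 6 5]
After op 3 (in_shuffle): [7 9 8 4 0 1 6 2 5 3]
After op 4 (in_shuffle): [1 7 6 9 2 8 5 4 3 0]
After op 5 (in_shuffle): [8 1 5 7 4 6 3 9 0 2]
After op 6 (in_shuffle): [6 8 3 1 9 5 0 7 2 4]
After op 7 (in_shuffle): [5 6 0 8 7 3 2 1 4 9]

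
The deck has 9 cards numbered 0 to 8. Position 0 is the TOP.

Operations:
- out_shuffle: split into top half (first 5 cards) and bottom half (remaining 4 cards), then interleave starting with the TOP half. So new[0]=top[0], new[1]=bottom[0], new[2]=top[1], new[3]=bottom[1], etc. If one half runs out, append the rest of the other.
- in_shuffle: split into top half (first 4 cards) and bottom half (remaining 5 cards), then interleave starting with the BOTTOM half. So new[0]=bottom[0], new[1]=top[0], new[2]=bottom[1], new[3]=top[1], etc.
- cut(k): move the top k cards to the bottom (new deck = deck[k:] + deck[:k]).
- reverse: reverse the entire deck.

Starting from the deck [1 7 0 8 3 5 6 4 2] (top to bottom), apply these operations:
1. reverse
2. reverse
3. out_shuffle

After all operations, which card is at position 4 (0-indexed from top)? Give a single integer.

Answer: 0

Derivation:
After op 1 (reverse): [2 4 6 5 3 8 0 7 1]
After op 2 (reverse): [1 7 0 8 3 5 6 4 2]
After op 3 (out_shuffle): [1 5 7 6 0 4 8 2 3]
Position 4: card 0.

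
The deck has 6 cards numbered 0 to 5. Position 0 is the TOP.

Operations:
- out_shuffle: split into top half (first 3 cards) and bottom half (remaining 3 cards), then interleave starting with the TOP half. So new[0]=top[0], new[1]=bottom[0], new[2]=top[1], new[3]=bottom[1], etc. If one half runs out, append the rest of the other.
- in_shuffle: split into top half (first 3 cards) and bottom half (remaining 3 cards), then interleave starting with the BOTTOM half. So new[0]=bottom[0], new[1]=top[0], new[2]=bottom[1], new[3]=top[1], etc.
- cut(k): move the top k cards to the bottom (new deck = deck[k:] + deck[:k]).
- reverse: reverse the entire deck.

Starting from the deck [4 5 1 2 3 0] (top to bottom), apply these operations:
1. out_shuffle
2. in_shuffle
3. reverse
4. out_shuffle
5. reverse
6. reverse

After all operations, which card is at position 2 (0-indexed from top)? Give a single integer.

Answer: 0

Derivation:
After op 1 (out_shuffle): [4 2 5 3 1 0]
After op 2 (in_shuffle): [3 4 1 2 0 5]
After op 3 (reverse): [5 0 2 1 4 3]
After op 4 (out_shuffle): [5 1 0 4 2 3]
After op 5 (reverse): [3 2 4 0 1 5]
After op 6 (reverse): [5 1 0 4 2 3]
Position 2: card 0.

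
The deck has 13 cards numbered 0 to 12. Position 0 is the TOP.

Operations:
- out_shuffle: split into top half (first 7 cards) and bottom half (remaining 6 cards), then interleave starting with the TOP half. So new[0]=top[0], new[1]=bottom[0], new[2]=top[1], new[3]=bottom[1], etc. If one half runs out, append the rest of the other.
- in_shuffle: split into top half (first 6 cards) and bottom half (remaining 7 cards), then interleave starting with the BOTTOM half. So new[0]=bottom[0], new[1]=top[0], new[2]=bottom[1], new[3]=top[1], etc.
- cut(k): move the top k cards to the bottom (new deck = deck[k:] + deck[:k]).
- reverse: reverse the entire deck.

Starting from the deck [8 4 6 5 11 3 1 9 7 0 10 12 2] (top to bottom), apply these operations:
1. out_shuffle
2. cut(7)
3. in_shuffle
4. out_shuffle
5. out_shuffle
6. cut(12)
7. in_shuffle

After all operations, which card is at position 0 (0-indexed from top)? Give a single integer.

Answer: 1

Derivation:
After op 1 (out_shuffle): [8 9 4 7 6 0 5 10 11 12 3 2 1]
After op 2 (cut(7)): [10 11 12 3 2 1 8 9 4 7 6 0 5]
After op 3 (in_shuffle): [8 10 9 11 4 12 7 3 6 2 0 1 5]
After op 4 (out_shuffle): [8 3 10 6 9 2 11 0 4 1 12 5 7]
After op 5 (out_shuffle): [8 0 3 4 10 1 6 12 9 5 2 7 11]
After op 6 (cut(12)): [11 8 0 3 4 10 1 6 12 9 5 2 7]
After op 7 (in_shuffle): [1 11 6 8 12 0 9 3 5 4 2 10 7]
Position 0: card 1.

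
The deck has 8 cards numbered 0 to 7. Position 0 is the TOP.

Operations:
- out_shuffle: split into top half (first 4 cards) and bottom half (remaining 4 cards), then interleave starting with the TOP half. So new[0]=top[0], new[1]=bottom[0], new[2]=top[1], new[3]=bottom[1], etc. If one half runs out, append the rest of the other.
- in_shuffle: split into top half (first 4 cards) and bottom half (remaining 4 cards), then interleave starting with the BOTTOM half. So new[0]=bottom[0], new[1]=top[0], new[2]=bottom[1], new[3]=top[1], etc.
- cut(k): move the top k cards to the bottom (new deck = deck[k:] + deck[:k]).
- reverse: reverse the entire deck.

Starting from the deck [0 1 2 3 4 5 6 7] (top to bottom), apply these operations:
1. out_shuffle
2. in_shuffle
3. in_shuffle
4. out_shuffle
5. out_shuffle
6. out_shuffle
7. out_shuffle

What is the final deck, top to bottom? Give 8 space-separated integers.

After op 1 (out_shuffle): [0 4 1 5 2 6 3 7]
After op 2 (in_shuffle): [2 0 6 4 3 1 7 5]
After op 3 (in_shuffle): [3 2 1 0 7 6 5 4]
After op 4 (out_shuffle): [3 7 2 6 1 5 0 4]
After op 5 (out_shuffle): [3 1 7 5 2 0 6 4]
After op 6 (out_shuffle): [3 2 1 0 7 6 5 4]
After op 7 (out_shuffle): [3 7 2 6 1 5 0 4]

Answer: 3 7 2 6 1 5 0 4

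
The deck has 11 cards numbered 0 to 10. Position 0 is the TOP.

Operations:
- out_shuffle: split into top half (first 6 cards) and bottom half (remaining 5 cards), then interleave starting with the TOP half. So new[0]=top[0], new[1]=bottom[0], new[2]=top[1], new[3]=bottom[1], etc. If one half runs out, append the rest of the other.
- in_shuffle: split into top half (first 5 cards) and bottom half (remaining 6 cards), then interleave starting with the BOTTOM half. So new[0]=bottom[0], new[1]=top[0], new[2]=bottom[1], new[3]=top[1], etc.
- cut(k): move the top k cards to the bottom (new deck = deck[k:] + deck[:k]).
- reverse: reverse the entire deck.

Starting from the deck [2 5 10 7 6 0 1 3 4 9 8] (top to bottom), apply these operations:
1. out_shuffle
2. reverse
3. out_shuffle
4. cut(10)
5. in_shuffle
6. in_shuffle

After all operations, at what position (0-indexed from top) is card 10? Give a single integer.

After op 1 (out_shuffle): [2 1 5 3 10 4 7 9 6 8 0]
After op 2 (reverse): [0 8 6 9 7 4 10 3 5 1 2]
After op 3 (out_shuffle): [0 10 8 3 6 5 9 1 7 2 4]
After op 4 (cut(10)): [4 0 10 8 3 6 5 9 1 7 2]
After op 5 (in_shuffle): [6 4 5 0 9 10 1 8 7 3 2]
After op 6 (in_shuffle): [10 6 1 4 8 5 7 0 3 9 2]
Card 10 is at position 0.

Answer: 0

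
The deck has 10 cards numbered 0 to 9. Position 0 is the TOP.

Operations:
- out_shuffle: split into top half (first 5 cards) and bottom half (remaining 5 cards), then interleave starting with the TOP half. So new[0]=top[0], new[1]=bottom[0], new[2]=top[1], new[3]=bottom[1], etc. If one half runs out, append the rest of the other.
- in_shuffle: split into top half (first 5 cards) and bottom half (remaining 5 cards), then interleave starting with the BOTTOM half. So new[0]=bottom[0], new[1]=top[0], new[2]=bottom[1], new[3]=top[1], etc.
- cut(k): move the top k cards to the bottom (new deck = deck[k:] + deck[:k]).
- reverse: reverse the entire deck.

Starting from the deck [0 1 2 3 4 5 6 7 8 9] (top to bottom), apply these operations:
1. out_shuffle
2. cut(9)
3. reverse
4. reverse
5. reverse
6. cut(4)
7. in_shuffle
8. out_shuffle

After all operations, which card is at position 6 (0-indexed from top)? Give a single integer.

Answer: 6

Derivation:
After op 1 (out_shuffle): [0 5 1 6 2 7 3 8 4 9]
After op 2 (cut(9)): [9 0 5 1 6 2 7 3 8 4]
After op 3 (reverse): [4 8 3 7 2 6 1 5 0 9]
After op 4 (reverse): [9 0 5 1 6 2 7 3 8 4]
After op 5 (reverse): [4 8 3 7 2 6 1 5 0 9]
After op 6 (cut(4)): [2 6 1 5 0 9 4 8 3 7]
After op 7 (in_shuffle): [9 2 4 6 8 1 3 5 7 0]
After op 8 (out_shuffle): [9 1 2 3 4 5 6 7 8 0]
Position 6: card 6.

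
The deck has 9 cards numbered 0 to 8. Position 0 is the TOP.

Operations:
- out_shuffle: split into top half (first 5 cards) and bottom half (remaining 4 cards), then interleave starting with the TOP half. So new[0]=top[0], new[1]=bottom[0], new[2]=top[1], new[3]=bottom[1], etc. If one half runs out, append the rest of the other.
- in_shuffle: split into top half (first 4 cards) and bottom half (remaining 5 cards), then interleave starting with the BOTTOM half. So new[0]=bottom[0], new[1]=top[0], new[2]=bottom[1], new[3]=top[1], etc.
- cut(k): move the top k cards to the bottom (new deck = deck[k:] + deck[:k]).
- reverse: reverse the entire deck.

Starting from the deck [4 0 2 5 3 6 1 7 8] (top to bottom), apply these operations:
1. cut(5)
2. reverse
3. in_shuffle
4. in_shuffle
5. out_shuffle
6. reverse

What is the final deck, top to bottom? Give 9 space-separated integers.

After op 1 (cut(5)): [6 1 7 8 4 0 2 5 3]
After op 2 (reverse): [3 5 2 0 4 8 7 1 6]
After op 3 (in_shuffle): [4 3 8 5 7 2 1 0 6]
After op 4 (in_shuffle): [7 4 2 3 1 8 0 5 6]
After op 5 (out_shuffle): [7 8 4 0 2 5 3 6 1]
After op 6 (reverse): [1 6 3 5 2 0 4 8 7]

Answer: 1 6 3 5 2 0 4 8 7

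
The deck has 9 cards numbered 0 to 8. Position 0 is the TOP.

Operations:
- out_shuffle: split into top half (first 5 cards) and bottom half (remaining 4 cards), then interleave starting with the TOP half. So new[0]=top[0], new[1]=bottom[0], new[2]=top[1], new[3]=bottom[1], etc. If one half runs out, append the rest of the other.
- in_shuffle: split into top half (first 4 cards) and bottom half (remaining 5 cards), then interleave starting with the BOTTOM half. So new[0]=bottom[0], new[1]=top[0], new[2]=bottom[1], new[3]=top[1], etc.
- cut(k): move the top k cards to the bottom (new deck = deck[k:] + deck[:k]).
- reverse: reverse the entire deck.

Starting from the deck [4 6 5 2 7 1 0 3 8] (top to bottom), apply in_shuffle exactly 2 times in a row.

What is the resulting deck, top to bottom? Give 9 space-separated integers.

After op 1 (in_shuffle): [7 4 1 6 0 5 3 2 8]
After op 2 (in_shuffle): [0 7 5 4 3 1 2 6 8]

Answer: 0 7 5 4 3 1 2 6 8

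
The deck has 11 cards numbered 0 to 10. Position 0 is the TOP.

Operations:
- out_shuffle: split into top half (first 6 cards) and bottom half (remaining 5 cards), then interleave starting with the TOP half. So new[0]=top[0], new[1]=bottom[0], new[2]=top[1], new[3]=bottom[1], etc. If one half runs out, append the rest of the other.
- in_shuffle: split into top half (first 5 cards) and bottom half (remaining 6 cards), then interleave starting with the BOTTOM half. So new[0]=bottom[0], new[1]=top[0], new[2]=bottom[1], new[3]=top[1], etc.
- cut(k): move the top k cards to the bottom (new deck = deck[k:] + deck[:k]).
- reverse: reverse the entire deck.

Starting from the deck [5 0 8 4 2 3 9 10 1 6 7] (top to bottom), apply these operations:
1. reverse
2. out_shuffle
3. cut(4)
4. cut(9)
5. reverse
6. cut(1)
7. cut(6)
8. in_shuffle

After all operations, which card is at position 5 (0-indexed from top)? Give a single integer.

Answer: 4

Derivation:
After op 1 (reverse): [7 6 1 10 9 3 2 4 8 0 5]
After op 2 (out_shuffle): [7 2 6 4 1 8 10 0 9 5 3]
After op 3 (cut(4)): [1 8 10 0 9 5 3 7 2 6 4]
After op 4 (cut(9)): [6 4 1 8 10 0 9 5 3 7 2]
After op 5 (reverse): [2 7 3 5 9 0 10 8 1 4 6]
After op 6 (cut(1)): [7 3 5 9 0 10 8 1 4 6 2]
After op 7 (cut(6)): [8 1 4 6 2 7 3 5 9 0 10]
After op 8 (in_shuffle): [7 8 3 1 5 4 9 6 0 2 10]
Position 5: card 4.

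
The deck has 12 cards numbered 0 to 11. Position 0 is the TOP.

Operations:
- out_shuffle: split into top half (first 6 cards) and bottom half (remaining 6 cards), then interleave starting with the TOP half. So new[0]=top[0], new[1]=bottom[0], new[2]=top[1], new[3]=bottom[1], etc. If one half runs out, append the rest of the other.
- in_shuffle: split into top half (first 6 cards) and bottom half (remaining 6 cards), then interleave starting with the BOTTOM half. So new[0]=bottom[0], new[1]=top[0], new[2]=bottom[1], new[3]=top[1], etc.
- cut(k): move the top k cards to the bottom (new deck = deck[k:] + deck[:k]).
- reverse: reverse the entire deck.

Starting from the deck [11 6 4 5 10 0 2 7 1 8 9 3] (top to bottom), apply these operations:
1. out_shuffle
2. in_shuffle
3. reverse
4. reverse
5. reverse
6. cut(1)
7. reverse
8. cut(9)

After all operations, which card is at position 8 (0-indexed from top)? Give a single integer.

Answer: 10

Derivation:
After op 1 (out_shuffle): [11 2 6 7 4 1 5 8 10 9 0 3]
After op 2 (in_shuffle): [5 11 8 2 10 6 9 7 0 4 3 1]
After op 3 (reverse): [1 3 4 0 7 9 6 10 2 8 11 5]
After op 4 (reverse): [5 11 8 2 10 6 9 7 0 4 3 1]
After op 5 (reverse): [1 3 4 0 7 9 6 10 2 8 11 5]
After op 6 (cut(1)): [3 4 0 7 9 6 10 2 8 11 5 1]
After op 7 (reverse): [1 5 11 8 2 10 6 9 7 0 4 3]
After op 8 (cut(9)): [0 4 3 1 5 11 8 2 10 6 9 7]
Position 8: card 10.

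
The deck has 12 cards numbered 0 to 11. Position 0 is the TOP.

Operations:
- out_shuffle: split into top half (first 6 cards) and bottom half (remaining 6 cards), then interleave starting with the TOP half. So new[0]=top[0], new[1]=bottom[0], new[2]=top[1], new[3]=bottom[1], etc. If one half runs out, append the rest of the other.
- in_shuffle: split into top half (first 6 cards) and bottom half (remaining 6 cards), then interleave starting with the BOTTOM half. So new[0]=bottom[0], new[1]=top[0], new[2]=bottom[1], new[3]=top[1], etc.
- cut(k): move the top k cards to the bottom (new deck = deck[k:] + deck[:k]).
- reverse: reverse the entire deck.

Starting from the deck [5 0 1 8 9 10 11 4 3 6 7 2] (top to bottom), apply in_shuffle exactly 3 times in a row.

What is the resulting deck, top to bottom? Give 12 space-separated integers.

After op 1 (in_shuffle): [11 5 4 0 3 1 6 8 7 9 2 10]
After op 2 (in_shuffle): [6 11 8 5 7 4 9 0 2 3 10 1]
After op 3 (in_shuffle): [9 6 0 11 2 8 3 5 10 7 1 4]

Answer: 9 6 0 11 2 8 3 5 10 7 1 4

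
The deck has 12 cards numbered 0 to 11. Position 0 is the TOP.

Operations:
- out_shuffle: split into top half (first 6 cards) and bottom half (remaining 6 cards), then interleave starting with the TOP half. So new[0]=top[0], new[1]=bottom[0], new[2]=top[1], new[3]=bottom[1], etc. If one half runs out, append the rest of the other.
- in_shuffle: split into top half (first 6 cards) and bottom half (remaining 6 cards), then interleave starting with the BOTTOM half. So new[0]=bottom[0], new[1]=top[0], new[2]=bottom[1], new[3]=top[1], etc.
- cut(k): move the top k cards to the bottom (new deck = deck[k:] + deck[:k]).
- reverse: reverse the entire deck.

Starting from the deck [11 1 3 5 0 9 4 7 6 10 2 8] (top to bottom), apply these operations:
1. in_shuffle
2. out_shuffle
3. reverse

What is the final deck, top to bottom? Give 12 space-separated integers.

Answer: 9 3 8 6 0 1 2 7 5 11 10 4

Derivation:
After op 1 (in_shuffle): [4 11 7 1 6 3 10 5 2 0 8 9]
After op 2 (out_shuffle): [4 10 11 5 7 2 1 0 6 8 3 9]
After op 3 (reverse): [9 3 8 6 0 1 2 7 5 11 10 4]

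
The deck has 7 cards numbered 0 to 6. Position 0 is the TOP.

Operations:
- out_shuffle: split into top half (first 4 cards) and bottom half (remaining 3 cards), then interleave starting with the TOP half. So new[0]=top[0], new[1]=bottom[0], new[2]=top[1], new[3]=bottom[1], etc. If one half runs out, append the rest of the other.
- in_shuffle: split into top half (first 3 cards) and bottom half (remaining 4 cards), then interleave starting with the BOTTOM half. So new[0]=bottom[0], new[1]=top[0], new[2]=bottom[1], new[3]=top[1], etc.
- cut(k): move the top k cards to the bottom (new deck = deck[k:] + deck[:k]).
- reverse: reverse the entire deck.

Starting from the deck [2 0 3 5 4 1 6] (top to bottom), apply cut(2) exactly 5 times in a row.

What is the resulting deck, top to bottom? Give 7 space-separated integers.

After op 1 (cut(2)): [3 5 4 1 6 2 0]
After op 2 (cut(2)): [4 1 6 2 0 3 5]
After op 3 (cut(2)): [6 2 0 3 5 4 1]
After op 4 (cut(2)): [0 3 5 4 1 6 2]
After op 5 (cut(2)): [5 4 1 6 2 0 3]

Answer: 5 4 1 6 2 0 3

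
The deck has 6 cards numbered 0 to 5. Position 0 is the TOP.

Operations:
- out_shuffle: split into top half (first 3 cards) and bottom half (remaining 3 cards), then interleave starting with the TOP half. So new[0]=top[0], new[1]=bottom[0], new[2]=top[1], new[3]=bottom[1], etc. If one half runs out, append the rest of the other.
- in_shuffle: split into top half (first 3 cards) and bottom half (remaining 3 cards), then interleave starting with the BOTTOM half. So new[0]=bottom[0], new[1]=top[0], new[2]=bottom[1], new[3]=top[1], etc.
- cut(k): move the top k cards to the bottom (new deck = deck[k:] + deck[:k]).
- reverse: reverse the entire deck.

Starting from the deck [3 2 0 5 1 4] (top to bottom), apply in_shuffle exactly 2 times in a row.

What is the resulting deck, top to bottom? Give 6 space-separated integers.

After op 1 (in_shuffle): [5 3 1 2 4 0]
After op 2 (in_shuffle): [2 5 4 3 0 1]

Answer: 2 5 4 3 0 1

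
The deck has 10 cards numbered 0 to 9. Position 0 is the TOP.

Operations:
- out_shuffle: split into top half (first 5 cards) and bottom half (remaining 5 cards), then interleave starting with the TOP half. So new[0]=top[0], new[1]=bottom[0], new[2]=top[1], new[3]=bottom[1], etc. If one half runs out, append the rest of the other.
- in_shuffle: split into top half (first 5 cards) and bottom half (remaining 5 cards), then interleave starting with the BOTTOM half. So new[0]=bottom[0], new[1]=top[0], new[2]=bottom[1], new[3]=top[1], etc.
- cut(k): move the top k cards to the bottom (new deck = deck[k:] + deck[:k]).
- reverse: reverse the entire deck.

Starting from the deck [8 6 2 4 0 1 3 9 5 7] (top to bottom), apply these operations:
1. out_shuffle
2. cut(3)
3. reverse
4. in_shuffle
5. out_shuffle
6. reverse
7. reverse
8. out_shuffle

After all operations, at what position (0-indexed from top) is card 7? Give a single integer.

Answer: 1

Derivation:
After op 1 (out_shuffle): [8 1 6 3 2 9 4 5 0 7]
After op 2 (cut(3)): [3 2 9 4 5 0 7 8 1 6]
After op 3 (reverse): [6 1 8 7 0 5 4 9 2 3]
After op 4 (in_shuffle): [5 6 4 1 9 8 2 7 3 0]
After op 5 (out_shuffle): [5 8 6 2 4 7 1 3 9 0]
After op 6 (reverse): [0 9 3 1 7 4 2 6 8 5]
After op 7 (reverse): [5 8 6 2 4 7 1 3 9 0]
After op 8 (out_shuffle): [5 7 8 1 6 3 2 9 4 0]
Card 7 is at position 1.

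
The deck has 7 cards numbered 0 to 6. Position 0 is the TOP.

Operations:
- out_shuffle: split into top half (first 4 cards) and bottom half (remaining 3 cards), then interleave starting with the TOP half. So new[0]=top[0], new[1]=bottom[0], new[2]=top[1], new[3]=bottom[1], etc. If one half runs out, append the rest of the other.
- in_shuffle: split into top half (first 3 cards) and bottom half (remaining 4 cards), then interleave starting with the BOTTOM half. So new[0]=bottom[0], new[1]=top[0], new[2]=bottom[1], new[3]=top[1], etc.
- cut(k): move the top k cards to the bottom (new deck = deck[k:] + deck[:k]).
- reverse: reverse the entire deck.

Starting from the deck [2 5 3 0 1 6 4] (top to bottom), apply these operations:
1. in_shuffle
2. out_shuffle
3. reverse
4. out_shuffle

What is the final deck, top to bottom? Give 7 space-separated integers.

After op 1 (in_shuffle): [0 2 1 5 6 3 4]
After op 2 (out_shuffle): [0 6 2 3 1 4 5]
After op 3 (reverse): [5 4 1 3 2 6 0]
After op 4 (out_shuffle): [5 2 4 6 1 0 3]

Answer: 5 2 4 6 1 0 3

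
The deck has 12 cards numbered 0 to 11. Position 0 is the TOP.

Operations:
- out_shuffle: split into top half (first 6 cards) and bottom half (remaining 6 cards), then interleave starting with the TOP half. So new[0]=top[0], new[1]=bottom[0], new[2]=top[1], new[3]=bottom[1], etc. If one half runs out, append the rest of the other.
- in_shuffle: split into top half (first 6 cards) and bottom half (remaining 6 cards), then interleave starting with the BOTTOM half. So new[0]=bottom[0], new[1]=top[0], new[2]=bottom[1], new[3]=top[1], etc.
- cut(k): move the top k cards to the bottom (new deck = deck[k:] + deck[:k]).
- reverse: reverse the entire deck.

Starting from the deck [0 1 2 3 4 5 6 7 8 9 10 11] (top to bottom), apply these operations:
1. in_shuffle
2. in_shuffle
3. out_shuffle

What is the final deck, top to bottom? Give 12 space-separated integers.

Answer: 9 4 6 1 3 11 0 8 10 5 7 2

Derivation:
After op 1 (in_shuffle): [6 0 7 1 8 2 9 3 10 4 11 5]
After op 2 (in_shuffle): [9 6 3 0 10 7 4 1 11 8 5 2]
After op 3 (out_shuffle): [9 4 6 1 3 11 0 8 10 5 7 2]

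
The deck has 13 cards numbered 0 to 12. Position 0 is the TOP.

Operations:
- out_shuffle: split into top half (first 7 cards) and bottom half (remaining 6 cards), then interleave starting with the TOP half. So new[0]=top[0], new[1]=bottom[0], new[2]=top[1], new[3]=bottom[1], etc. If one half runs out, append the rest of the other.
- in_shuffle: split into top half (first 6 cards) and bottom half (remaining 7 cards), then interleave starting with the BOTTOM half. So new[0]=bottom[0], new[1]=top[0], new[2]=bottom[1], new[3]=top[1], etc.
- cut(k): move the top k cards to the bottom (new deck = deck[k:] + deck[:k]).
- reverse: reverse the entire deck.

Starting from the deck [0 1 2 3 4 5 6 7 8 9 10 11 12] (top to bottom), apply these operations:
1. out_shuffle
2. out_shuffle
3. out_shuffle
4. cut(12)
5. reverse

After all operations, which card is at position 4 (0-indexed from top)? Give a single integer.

Answer: 9

Derivation:
After op 1 (out_shuffle): [0 7 1 8 2 9 3 10 4 11 5 12 6]
After op 2 (out_shuffle): [0 10 7 4 1 11 8 5 2 12 9 6 3]
After op 3 (out_shuffle): [0 5 10 2 7 12 4 9 1 6 11 3 8]
After op 4 (cut(12)): [8 0 5 10 2 7 12 4 9 1 6 11 3]
After op 5 (reverse): [3 11 6 1 9 4 12 7 2 10 5 0 8]
Position 4: card 9.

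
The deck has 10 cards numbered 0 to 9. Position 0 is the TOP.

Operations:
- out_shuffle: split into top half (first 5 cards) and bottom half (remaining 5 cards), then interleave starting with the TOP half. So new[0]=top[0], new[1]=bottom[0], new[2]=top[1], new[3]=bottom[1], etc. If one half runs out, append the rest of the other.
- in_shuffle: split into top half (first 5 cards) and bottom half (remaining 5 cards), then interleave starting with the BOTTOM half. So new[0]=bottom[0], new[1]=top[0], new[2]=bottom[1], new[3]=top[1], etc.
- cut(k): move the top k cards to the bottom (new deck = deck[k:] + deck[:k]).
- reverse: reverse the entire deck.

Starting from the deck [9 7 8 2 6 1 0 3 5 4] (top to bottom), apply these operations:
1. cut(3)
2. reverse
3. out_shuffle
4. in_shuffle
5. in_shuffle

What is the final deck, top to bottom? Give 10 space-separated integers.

After op 1 (cut(3)): [2 6 1 0 3 5 4 9 7 8]
After op 2 (reverse): [8 7 9 4 5 3 0 1 6 2]
After op 3 (out_shuffle): [8 3 7 0 9 1 4 6 5 2]
After op 4 (in_shuffle): [1 8 4 3 6 7 5 0 2 9]
After op 5 (in_shuffle): [7 1 5 8 0 4 2 3 9 6]

Answer: 7 1 5 8 0 4 2 3 9 6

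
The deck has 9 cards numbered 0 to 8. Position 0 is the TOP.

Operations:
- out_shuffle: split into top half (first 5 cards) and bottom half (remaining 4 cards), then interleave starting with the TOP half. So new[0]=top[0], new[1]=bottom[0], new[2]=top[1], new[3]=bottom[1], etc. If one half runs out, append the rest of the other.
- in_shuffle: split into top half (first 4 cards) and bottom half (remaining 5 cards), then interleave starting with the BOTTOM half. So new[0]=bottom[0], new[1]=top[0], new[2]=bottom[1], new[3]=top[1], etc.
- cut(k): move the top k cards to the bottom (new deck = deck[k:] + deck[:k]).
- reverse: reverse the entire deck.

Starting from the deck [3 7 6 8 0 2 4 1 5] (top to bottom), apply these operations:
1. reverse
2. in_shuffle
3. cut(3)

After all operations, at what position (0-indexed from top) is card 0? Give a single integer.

After op 1 (reverse): [5 1 4 2 0 8 6 7 3]
After op 2 (in_shuffle): [0 5 8 1 6 4 7 2 3]
After op 3 (cut(3)): [1 6 4 7 2 3 0 5 8]
Card 0 is at position 6.

Answer: 6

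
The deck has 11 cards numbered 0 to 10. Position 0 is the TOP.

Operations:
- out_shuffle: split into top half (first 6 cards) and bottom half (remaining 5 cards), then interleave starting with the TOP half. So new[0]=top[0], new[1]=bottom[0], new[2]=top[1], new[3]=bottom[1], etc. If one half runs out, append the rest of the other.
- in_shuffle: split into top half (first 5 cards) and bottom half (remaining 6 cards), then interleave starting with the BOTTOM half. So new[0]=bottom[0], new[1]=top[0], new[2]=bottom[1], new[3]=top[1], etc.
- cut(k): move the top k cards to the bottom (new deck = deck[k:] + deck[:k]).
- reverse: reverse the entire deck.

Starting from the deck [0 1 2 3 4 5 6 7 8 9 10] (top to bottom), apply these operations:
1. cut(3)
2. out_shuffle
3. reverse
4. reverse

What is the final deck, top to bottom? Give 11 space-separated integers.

After op 1 (cut(3)): [3 4 5 6 7 8 9 10 0 1 2]
After op 2 (out_shuffle): [3 9 4 10 5 0 6 1 7 2 8]
After op 3 (reverse): [8 2 7 1 6 0 5 10 4 9 3]
After op 4 (reverse): [3 9 4 10 5 0 6 1 7 2 8]

Answer: 3 9 4 10 5 0 6 1 7 2 8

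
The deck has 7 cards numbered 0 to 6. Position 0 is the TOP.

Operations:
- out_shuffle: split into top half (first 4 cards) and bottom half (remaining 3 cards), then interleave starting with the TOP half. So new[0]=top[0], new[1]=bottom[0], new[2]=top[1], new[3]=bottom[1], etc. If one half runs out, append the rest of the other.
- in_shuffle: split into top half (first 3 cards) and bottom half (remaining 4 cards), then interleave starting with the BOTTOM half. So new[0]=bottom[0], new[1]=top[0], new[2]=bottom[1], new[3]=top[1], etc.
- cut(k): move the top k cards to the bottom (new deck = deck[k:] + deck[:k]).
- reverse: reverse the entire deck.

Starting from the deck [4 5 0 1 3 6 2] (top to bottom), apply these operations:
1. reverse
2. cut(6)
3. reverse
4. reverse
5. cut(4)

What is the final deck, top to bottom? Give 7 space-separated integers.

After op 1 (reverse): [2 6 3 1 0 5 4]
After op 2 (cut(6)): [4 2 6 3 1 0 5]
After op 3 (reverse): [5 0 1 3 6 2 4]
After op 4 (reverse): [4 2 6 3 1 0 5]
After op 5 (cut(4)): [1 0 5 4 2 6 3]

Answer: 1 0 5 4 2 6 3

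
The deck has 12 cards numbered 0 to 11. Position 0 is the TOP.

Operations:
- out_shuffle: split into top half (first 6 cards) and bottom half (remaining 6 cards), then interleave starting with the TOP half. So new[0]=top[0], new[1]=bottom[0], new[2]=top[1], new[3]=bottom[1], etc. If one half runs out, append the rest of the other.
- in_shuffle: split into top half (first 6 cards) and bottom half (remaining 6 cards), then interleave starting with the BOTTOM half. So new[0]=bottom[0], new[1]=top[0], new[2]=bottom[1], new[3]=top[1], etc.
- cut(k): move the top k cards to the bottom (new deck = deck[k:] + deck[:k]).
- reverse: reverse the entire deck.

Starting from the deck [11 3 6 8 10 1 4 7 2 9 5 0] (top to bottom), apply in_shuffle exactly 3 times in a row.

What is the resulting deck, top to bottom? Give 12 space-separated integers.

Answer: 10 9 3 4 0 8 2 11 1 5 6 7

Derivation:
After op 1 (in_shuffle): [4 11 7 3 2 6 9 8 5 10 0 1]
After op 2 (in_shuffle): [9 4 8 11 5 7 10 3 0 2 1 6]
After op 3 (in_shuffle): [10 9 3 4 0 8 2 11 1 5 6 7]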